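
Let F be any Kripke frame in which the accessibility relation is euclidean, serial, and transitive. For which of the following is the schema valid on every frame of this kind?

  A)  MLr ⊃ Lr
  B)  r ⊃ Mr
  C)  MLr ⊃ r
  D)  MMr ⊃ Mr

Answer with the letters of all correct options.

(A) MLr ⊃ Lr is the dual of axiom 5, which corresponds to the euclidean property. Every such R is euclidean — valid.
(B) r ⊃ Mr is the dual of axiom T, which corresponds to reflexivity. Such an R need not be reflexive — not valid.
(C) the dual of axiom B: valid iff R is symmetric. Such an R need not be symmetric — not valid.
(D) MMr ⊃ Mr is the dual of axiom 4, which corresponds to transitivity. Every such R is transitive — valid.

A, D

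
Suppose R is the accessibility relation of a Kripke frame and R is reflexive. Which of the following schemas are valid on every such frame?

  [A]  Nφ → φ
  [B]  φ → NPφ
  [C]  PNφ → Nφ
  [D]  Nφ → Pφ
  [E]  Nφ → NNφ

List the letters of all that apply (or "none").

A, D

A reflexive relation is serial.
(A) Nφ → φ is axiom T; it is valid on a frame exactly when R is reflexive. Every such R is reflexive, so valid.
(B) φ → NPφ (axiom B) characterises the symmetric frames. Such an R need not be symmetric — not valid.
(C) PNφ → Nφ is the dual of axiom 5; it is valid on a frame exactly when R is euclidean. Such an R need not be euclidean, so not valid.
(D) Nφ → Pφ is axiom D, which corresponds to seriality. Every such R is serial — valid.
(E) Nφ → NNφ (axiom 4) characterises the transitive frames. Such an R need not be transitive — not valid.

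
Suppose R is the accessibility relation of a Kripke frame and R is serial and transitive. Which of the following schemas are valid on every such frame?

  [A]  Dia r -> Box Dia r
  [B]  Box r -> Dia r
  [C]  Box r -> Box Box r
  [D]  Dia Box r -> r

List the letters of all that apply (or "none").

B, C

(A) Dia r -> Box Dia r is axiom 5, which corresponds to the euclidean property. Such an R need not be euclidean — not valid.
(B) Box r -> Dia r is axiom D; it is valid on a frame exactly when R is serial. Every such R is serial, so valid.
(C) Box r -> Box Box r is axiom 4; it is valid on a frame exactly when R is transitive. Every such R is transitive, so valid.
(D) Dia Box r -> r is the dual of axiom B; it is valid on a frame exactly when R is symmetric. Such an R need not be symmetric, so not valid.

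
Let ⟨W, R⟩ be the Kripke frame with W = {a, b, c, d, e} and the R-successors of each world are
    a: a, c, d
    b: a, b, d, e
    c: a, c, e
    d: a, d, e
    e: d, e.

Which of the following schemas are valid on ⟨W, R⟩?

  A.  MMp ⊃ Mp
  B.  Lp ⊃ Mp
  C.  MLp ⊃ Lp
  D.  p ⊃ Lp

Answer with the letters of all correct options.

B

R is not transitive: a R c and c R e but not a R e.
R is not euclidean: a R c and a R d but not c R d.
R is serial: every world has an R-successor.
R is not a subset of the identity: a R c with a ≠ c.
(A) MMp ⊃ Mp (the dual of axiom 4) characterises the transitive frames. R is not transitive — not valid.
(B) Lp ⊃ Mp (axiom D) characterises the serial frames. R is serial — valid.
(C) MLp ⊃ Lp is the dual of axiom 5; it is valid on a frame exactly when R is euclidean. R is not euclidean, so not valid.
(D) p ⊃ Lp (equivalent to ◇p→p) corresponds to R being a subset of the identity. Here R ⊄ identity, so not valid.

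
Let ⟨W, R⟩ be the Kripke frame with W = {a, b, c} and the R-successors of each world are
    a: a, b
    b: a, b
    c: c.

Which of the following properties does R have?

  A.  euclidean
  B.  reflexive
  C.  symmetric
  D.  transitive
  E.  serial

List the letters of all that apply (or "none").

(A) euclidean: any two R-successors of the same world are R-related.
(B) reflexive: each world relates to itself.
(C) symmetric: every R-edge is matched by its reverse.
(D) transitive: R is closed under composition.
(E) serial: every world has an R-successor.

A, B, C, D, E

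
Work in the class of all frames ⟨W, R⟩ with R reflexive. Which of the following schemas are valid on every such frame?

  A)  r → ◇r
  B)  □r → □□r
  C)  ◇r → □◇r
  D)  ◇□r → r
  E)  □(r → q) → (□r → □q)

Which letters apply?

A reflexive relation is serial.
(A) r → ◇r is the dual of axiom T, which corresponds to reflexivity. Every such R is reflexive — valid.
(B) □r → □□r is axiom 4, which corresponds to transitivity. Such an R need not be transitive — not valid.
(C) axiom 5: valid iff R is euclidean. Such an R need not be euclidean — not valid.
(D) ◇□r → r is the dual of axiom B, which corresponds to symmetry. Such an R need not be symmetric — not valid.
(E) this is just K, valid on every normal frame.

A, E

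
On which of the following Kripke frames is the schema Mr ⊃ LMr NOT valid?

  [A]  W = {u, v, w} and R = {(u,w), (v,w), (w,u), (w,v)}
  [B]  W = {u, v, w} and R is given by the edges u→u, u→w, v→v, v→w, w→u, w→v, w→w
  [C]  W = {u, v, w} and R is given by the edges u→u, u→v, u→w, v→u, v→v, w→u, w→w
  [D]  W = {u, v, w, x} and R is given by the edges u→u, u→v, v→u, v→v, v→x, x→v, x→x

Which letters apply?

The schema Mr ⊃ LMr is axiom 5; it is valid on a frame iff R is euclidean.
(A) R is not euclidean (w R u and w R v but not u R v), so the schema fails here.
(B) R is not euclidean (w R u and w R v but not u R v), so the schema fails here.
(C) R is not euclidean (u R v and u R w but not v R w), so the schema fails here.
(D) R is not euclidean (v R u and v R x but not u R x), so the schema fails here.

A, B, C, D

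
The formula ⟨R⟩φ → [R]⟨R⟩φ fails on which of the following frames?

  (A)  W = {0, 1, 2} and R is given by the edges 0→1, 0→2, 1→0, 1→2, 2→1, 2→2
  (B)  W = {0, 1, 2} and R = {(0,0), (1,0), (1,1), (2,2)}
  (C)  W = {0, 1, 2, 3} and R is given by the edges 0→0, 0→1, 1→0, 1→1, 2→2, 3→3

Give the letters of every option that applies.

A, B

The schema ⟨R⟩φ → [R]⟨R⟩φ is axiom 5; it is valid on a frame iff R is euclidean.
(A) R is not euclidean (1 R 2 and 1 R 0 but not 2 R 0), so the schema fails here.
(B) R is not euclidean (1 R 0 and 1 R 1 but not 0 R 1), so the schema fails here.
(C) R is euclidean (any two R-successors of the same world are R-related), so the schema is valid here.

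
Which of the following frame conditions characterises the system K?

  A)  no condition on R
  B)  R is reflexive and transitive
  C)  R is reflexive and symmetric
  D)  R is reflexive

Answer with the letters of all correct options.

(A) K is sound and complete for exactly this class.
(B) this class determines S4, not K.
(C) this class determines B (= KTB), not K.
(D) this class determines T (= KT), not K.

A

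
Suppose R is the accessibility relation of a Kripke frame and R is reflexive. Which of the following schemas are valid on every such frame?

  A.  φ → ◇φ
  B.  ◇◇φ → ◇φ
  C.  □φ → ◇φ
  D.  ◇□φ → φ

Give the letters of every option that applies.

A reflexive relation is serial.
(A) φ → ◇φ (the dual of axiom T) characterises the reflexive frames. Every such R is reflexive — valid.
(B) ◇◇φ → ◇φ (the dual of axiom 4) characterises the transitive frames. Such an R need not be transitive — not valid.
(C) axiom D: valid iff R is serial. Every such R is serial — valid.
(D) ◇□φ → φ is the dual of axiom B, which corresponds to symmetry. Such an R need not be symmetric — not valid.

A, C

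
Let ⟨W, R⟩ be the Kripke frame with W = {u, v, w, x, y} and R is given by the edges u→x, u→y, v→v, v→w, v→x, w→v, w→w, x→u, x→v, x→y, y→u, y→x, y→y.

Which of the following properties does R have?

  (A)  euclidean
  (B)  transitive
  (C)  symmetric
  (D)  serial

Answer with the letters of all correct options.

C, D

(A) not euclidean: v R w and v R x but not w R x.
(B) not transitive: u R x and x R u but not u R u.
(C) symmetric: every R-edge is matched by its reverse.
(D) serial: every world has an R-successor.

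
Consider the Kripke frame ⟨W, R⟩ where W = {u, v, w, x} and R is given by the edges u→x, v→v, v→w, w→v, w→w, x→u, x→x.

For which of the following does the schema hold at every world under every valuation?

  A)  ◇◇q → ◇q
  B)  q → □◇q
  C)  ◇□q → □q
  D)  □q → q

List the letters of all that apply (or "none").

R is not reflexive: not u R u.
R is symmetric: every R-edge is matched by its reverse.
R is not transitive: u R x and x R u but not u R u.
R is not euclidean: x R u and x R u but not u R u.
(A) ◇◇q → ◇q (the dual of axiom 4) characterises the transitive frames. R is not transitive — not valid.
(B) axiom B: valid iff R is symmetric. R is symmetric — valid.
(C) ◇□q → □q is the dual of axiom 5, which corresponds to the euclidean property. R is not euclidean — not valid.
(D) axiom T: valid iff R is reflexive. R is not reflexive — not valid.

B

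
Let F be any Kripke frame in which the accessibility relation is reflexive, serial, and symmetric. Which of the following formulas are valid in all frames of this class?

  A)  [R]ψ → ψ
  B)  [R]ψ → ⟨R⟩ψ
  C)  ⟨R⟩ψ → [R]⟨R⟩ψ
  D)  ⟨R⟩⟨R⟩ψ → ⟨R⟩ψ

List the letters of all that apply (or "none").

(A) [R]ψ → ψ is axiom T, which corresponds to reflexivity. Every such R is reflexive — valid.
(B) axiom D: valid iff R is serial. Every such R is serial — valid.
(C) ⟨R⟩ψ → [R]⟨R⟩ψ is axiom 5, which corresponds to the euclidean property. Such an R need not be euclidean — not valid.
(D) ⟨R⟩⟨R⟩ψ → ⟨R⟩ψ is the dual of axiom 4; it is valid on a frame exactly when R is transitive. Such an R need not be transitive, so not valid.

A, B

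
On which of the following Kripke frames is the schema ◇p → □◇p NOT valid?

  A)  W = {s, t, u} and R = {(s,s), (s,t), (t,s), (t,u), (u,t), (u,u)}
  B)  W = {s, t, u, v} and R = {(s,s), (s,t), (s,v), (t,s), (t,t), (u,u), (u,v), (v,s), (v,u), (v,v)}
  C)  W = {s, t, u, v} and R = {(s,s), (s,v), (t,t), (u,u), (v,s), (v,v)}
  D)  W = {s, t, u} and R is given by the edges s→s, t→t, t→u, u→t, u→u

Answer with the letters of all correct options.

The schema ◇p → □◇p is axiom 5; it is valid on a frame iff R is euclidean.
(A) R is not euclidean (t R s and t R u but not s R u), so the schema fails here.
(B) R is not euclidean (s R t and s R v but not t R v), so the schema fails here.
(C) R is euclidean (any two R-successors of the same world are R-related), so the schema is valid here.
(D) R is euclidean (any two R-successors of the same world are R-related), so the schema is valid here.

A, B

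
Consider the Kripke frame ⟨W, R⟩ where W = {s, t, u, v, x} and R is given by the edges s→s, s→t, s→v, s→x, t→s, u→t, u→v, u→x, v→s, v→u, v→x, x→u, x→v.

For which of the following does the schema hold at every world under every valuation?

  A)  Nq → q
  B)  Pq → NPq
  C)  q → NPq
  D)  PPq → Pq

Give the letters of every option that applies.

R is not reflexive: not t R t.
R is not symmetric: s R x but not x R s.
R is not transitive: s R v and v R u but not s R u.
R is not euclidean: s R t and s R v but not t R v.
(A) Nq → q is axiom T, which corresponds to reflexivity. R is not reflexive — not valid.
(B) Pq → NPq is axiom 5; it is valid on a frame exactly when R is euclidean. R is not euclidean, so not valid.
(C) axiom B: valid iff R is symmetric. R is not symmetric — not valid.
(D) PPq → Pq is the dual of axiom 4; it is valid on a frame exactly when R is transitive. R is not transitive, so not valid.

none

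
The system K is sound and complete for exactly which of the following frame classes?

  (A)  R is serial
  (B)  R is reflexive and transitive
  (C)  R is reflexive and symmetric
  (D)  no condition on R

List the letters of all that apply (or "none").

(A) this class determines D, not K.
(B) this class determines S4, not K.
(C) this class determines B (= KTB), not K.
(D) K is sound and complete for exactly this class.

D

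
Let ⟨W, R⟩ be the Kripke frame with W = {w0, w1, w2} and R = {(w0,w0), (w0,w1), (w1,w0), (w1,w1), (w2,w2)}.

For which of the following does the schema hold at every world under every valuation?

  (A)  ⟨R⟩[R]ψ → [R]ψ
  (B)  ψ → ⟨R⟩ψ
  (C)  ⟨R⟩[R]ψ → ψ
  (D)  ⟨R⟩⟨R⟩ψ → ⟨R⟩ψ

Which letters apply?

R is reflexive: each world relates to itself.
R is symmetric: every R-edge is matched by its reverse.
R is transitive: R is closed under composition.
R is euclidean: any two R-successors of the same world are R-related.
(A) the dual of axiom 5: valid iff R is euclidean. R is euclidean — valid.
(B) ψ → ⟨R⟩ψ is the dual of axiom T, which corresponds to reflexivity. R is reflexive — valid.
(C) the dual of axiom B: valid iff R is symmetric. R is symmetric — valid.
(D) ⟨R⟩⟨R⟩ψ → ⟨R⟩ψ (the dual of axiom 4) characterises the transitive frames. R is transitive — valid.

A, B, C, D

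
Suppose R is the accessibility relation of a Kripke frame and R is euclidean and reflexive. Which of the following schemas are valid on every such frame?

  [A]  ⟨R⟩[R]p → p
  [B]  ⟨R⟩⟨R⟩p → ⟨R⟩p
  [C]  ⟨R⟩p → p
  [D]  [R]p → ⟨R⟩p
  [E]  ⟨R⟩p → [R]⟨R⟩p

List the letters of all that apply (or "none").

A reflexive euclidean relation is also symmetric (from wRw and wRv the euclidean condition gives vRw) and hence transitive; it is an equivalence relation.
(A) the dual of axiom B: valid iff R is symmetric. Every such R is symmetric — valid.
(B) ⟨R⟩⟨R⟩p → ⟨R⟩p (the dual of axiom 4) characterises the transitive frames. Every such R is transitive — valid.
(C) ⟨R⟩p → p (the converse of T) corresponds to R being a subset of the identity. Such an R need not be a subset of the identity, so not valid.
(D) [R]p → ⟨R⟩p is axiom D; it is valid on a frame exactly when R is serial. Every such R is serial, so valid.
(E) axiom 5: valid iff R is euclidean. Every such R is euclidean — valid.

A, B, D, E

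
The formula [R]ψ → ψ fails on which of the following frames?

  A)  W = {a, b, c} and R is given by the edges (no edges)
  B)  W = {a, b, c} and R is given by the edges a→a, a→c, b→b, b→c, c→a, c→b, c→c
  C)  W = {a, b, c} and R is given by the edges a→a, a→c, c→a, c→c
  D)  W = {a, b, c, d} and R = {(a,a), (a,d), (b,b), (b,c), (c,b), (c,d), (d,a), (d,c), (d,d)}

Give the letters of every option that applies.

The schema [R]ψ → ψ is axiom T; it is valid on a frame iff R is reflexive.
(A) R is not reflexive (not a R a), so the schema fails here.
(B) R is reflexive (each world relates to itself), so the schema is valid here.
(C) R is not reflexive (not b R b), so the schema fails here.
(D) R is not reflexive (not c R c), so the schema fails here.

A, C, D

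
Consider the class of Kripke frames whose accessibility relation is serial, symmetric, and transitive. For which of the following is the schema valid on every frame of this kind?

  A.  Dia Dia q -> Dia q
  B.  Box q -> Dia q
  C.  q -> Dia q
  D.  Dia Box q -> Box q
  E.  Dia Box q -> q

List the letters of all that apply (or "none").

A serial symmetric transitive relation is reflexive (take any v with uRv; symmetry gives vRu and transitivity gives uRu), hence an equivalence relation.
(A) Dia Dia q -> Dia q is the dual of axiom 4, which corresponds to transitivity. Every such R is transitive — valid.
(B) axiom D: valid iff R is serial. Every such R is serial — valid.
(C) q -> Dia q (the dual of axiom T) characterises the reflexive frames. Every such R is reflexive — valid.
(D) Dia Box q -> Box q (the dual of axiom 5) characterises the euclidean frames. Every such R is euclidean — valid.
(E) Dia Box q -> q is the dual of axiom B; it is valid on a frame exactly when R is symmetric. Every such R is symmetric, so valid.

A, B, C, D, E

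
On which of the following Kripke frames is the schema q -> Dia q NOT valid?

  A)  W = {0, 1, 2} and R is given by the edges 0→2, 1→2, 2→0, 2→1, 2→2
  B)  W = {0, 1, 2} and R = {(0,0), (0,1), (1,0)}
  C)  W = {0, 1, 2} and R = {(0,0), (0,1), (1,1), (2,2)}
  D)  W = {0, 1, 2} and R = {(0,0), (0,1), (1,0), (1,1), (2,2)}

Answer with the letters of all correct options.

The schema q -> Dia q is the dual of axiom T; it is valid on a frame iff R is reflexive.
(A) R is not reflexive (not 0 R 0), so the schema fails here.
(B) R is not reflexive (not 1 R 1), so the schema fails here.
(C) R is reflexive (each world relates to itself), so the schema is valid here.
(D) R is reflexive (each world relates to itself), so the schema is valid here.

A, B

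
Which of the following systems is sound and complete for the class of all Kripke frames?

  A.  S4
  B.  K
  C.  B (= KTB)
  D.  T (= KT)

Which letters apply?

(A) S4 is determined by the class of reflexive and transitive frames.
(B) K is determined by exactly this class.
(C) B (= KTB) is determined by the class of reflexive and symmetric frames.
(D) T (= KT) is determined by the class of reflexive frames.

B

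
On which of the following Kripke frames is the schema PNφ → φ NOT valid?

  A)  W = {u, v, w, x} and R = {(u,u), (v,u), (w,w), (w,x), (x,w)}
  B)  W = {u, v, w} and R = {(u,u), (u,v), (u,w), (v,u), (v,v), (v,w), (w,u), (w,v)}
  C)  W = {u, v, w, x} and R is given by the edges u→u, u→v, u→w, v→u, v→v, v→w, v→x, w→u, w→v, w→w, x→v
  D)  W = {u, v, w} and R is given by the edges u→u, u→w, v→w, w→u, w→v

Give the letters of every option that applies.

A

The schema PNφ → φ is the dual of axiom B; it is valid on a frame iff R is symmetric.
(A) R is not symmetric (v R u but not u R v), so the schema fails here.
(B) R is symmetric (every R-edge is matched by its reverse), so the schema is valid here.
(C) R is symmetric (every R-edge is matched by its reverse), so the schema is valid here.
(D) R is symmetric (every R-edge is matched by its reverse), so the schema is valid here.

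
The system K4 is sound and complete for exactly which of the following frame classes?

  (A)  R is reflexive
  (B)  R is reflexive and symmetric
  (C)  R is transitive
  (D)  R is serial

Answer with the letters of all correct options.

C

(A) this class determines T (= KT), not K4.
(B) this class determines B (= KTB), not K4.
(C) K4 is sound and complete for exactly this class.
(D) this class determines D, not K4.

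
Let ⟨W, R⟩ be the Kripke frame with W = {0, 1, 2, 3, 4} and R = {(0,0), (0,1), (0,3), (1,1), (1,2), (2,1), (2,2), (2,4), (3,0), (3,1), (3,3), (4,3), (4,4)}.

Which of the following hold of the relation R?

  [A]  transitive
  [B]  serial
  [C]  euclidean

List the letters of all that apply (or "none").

(A) not transitive: 0 R 1 and 1 R 2 but not 0 R 2.
(B) serial: every world has an R-successor.
(C) not euclidean: 0 R 1 and 0 R 0 but not 1 R 0.

B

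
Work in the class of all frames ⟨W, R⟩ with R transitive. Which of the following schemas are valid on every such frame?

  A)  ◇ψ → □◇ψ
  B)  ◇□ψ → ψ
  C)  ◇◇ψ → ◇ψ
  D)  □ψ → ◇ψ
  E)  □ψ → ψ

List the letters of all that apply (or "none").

(A) ◇ψ → □◇ψ (axiom 5) characterises the euclidean frames. Such an R need not be euclidean — not valid.
(B) ◇□ψ → ψ is the dual of axiom B; it is valid on a frame exactly when R is symmetric. Such an R need not be symmetric, so not valid.
(C) the dual of axiom 4: valid iff R is transitive. Every such R is transitive — valid.
(D) □ψ → ◇ψ is axiom D, which corresponds to seriality. Such an R need not be serial — not valid.
(E) □ψ → ψ is axiom T; it is valid on a frame exactly when R is reflexive. Such an R need not be reflexive, so not valid.

C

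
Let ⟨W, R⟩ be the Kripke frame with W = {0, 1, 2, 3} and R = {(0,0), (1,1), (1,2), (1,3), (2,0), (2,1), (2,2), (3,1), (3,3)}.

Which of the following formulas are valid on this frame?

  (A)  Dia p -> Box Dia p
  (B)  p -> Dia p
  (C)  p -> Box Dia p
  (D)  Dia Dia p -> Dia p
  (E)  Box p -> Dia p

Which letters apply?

R is reflexive: each world relates to itself.
R is not symmetric: 2 R 0 but not 0 R 2.
R is not transitive: 1 R 2 and 2 R 0 but not 1 R 0.
R is not euclidean: 1 R 2 and 1 R 3 but not 2 R 3.
R is serial: every world has an R-successor.
(A) Dia p -> Box Dia p is axiom 5; it is valid on a frame exactly when R is euclidean. R is not euclidean, so not valid.
(B) p -> Dia p is the dual of axiom T, which corresponds to reflexivity. R is reflexive — valid.
(C) p -> Box Dia p is axiom B; it is valid on a frame exactly when R is symmetric. R is not symmetric, so not valid.
(D) Dia Dia p -> Dia p is the dual of axiom 4; it is valid on a frame exactly when R is transitive. R is not transitive, so not valid.
(E) Box p -> Dia p is axiom D, which corresponds to seriality. R is serial — valid.

B, E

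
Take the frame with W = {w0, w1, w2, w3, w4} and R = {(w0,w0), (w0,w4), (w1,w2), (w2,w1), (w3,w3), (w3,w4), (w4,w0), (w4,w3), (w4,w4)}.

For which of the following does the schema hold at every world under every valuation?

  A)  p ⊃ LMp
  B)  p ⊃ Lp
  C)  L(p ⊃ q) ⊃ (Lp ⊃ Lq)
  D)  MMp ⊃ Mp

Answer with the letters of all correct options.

A, C

R is symmetric: every R-edge is matched by its reverse.
R is not transitive: w0 R w4 and w4 R w3 but not w0 R w3.
R is not a subset of the identity: w0 R w4 with w0 ≠ w4.
(A) p ⊃ LMp (axiom B) characterises the symmetric frames. R is symmetric — valid.
(B) p ⊃ Lp (equivalent to ◇p→p) corresponds to R being a subset of the identity. Here R ⊄ identity, so not valid.
(C) L(p ⊃ q) ⊃ (Lp ⊃ Lq) is axiom K, valid on every Kripke frame — valid.
(D) MMp ⊃ Mp (the dual of axiom 4) characterises the transitive frames. R is not transitive — not valid.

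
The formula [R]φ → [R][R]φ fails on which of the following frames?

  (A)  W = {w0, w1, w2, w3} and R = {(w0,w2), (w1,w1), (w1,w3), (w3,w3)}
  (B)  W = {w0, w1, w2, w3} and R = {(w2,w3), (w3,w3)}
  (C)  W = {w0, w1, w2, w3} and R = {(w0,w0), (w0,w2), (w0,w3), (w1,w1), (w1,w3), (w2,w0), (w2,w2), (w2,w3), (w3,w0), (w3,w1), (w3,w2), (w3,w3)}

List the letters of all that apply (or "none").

The schema [R]φ → [R][R]φ is axiom 4; it is valid on a frame iff R is transitive.
(A) R is transitive (R is closed under composition), so the schema is valid here.
(B) R is transitive (R is closed under composition), so the schema is valid here.
(C) R is not transitive (w0 R w3 and w3 R w1 but not w0 R w1), so the schema fails here.

C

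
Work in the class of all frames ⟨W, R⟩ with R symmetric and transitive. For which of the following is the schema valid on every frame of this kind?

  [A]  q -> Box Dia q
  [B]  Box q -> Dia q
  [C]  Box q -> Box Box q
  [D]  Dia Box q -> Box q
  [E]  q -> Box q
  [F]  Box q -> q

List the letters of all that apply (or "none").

A, C, D

A symmetric transitive relation is euclidean (uRv and uRw give vRu by symmetry, then vRw by transitivity).
(A) q -> Box Dia q (axiom B) characterises the symmetric frames. Every such R is symmetric — valid.
(B) Box q -> Dia q is axiom D, which corresponds to seriality. Such an R need not be serial — not valid.
(C) Box q -> Box Box q is axiom 4, which corresponds to transitivity. Every such R is transitive — valid.
(D) Dia Box q -> Box q is the dual of axiom 5, which corresponds to the euclidean property. Every such R is euclidean — valid.
(E) q -> Box q (equivalent to ◇p→p) corresponds to R being a subset of the identity. Such an R need not be a subset of the identity, so not valid.
(F) axiom T: valid iff R is reflexive. Such an R need not be reflexive — not valid.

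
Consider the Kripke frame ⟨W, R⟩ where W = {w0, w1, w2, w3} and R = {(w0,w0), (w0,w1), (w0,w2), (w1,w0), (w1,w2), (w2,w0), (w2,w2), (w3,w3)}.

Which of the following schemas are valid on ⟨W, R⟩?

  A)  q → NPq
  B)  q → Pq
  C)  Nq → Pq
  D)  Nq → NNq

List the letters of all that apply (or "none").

C

R is not reflexive: not w1 R w1.
R is not symmetric: w1 R w2 but not w2 R w1.
R is not transitive: w1 R w0 and w0 R w1 but not w1 R w1.
R is serial: every world has an R-successor.
(A) q → NPq is axiom B; it is valid on a frame exactly when R is symmetric. R is not symmetric, so not valid.
(B) q → Pq (the dual of axiom T) characterises the reflexive frames. R is not reflexive — not valid.
(C) Nq → Pq is axiom D; it is valid on a frame exactly when R is serial. R is serial, so valid.
(D) Nq → NNq (axiom 4) characterises the transitive frames. R is not transitive — not valid.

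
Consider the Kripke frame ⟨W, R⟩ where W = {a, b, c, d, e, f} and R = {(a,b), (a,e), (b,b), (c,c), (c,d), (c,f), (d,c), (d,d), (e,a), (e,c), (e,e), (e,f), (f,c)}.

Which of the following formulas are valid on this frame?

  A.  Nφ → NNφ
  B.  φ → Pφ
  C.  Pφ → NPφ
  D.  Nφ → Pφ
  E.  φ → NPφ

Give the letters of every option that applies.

R is not reflexive: not a R a.
R is not symmetric: a R b but not b R a.
R is not transitive: a R e and e R a but not a R a.
R is not euclidean: a R b and a R e but not b R e.
R is serial: every world has an R-successor.
(A) axiom 4: valid iff R is transitive. R is not transitive — not valid.
(B) the dual of axiom T: valid iff R is reflexive. R is not reflexive — not valid.
(C) Pφ → NPφ is axiom 5; it is valid on a frame exactly when R is euclidean. R is not euclidean, so not valid.
(D) Nφ → Pφ is axiom D; it is valid on a frame exactly when R is serial. R is serial, so valid.
(E) φ → NPφ is axiom B, which corresponds to symmetry. R is not symmetric — not valid.

D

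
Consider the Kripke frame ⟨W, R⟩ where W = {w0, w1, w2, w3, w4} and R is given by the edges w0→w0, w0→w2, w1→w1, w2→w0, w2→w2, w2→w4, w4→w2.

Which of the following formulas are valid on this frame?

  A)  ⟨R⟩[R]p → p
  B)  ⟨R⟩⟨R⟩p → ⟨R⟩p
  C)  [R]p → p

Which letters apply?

R is not reflexive: not w3 R w3.
R is symmetric: every R-edge is matched by its reverse.
R is not transitive: w0 R w2 and w2 R w4 but not w0 R w4.
(A) ⟨R⟩[R]p → p is the dual of axiom B, which corresponds to symmetry. R is symmetric — valid.
(B) the dual of axiom 4: valid iff R is transitive. R is not transitive — not valid.
(C) [R]p → p (axiom T) characterises the reflexive frames. R is not reflexive — not valid.

A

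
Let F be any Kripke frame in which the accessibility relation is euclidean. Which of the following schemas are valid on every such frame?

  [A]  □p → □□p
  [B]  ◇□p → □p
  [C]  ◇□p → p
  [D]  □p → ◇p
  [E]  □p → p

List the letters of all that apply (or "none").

(A) □p → □□p is axiom 4; it is valid on a frame exactly when R is transitive. Such an R need not be transitive, so not valid.
(B) the dual of axiom 5: valid iff R is euclidean. Every such R is euclidean — valid.
(C) the dual of axiom B: valid iff R is symmetric. Such an R need not be symmetric — not valid.
(D) □p → ◇p is axiom D, which corresponds to seriality. Such an R need not be serial — not valid.
(E) □p → p is axiom T; it is valid on a frame exactly when R is reflexive. Such an R need not be reflexive, so not valid.

B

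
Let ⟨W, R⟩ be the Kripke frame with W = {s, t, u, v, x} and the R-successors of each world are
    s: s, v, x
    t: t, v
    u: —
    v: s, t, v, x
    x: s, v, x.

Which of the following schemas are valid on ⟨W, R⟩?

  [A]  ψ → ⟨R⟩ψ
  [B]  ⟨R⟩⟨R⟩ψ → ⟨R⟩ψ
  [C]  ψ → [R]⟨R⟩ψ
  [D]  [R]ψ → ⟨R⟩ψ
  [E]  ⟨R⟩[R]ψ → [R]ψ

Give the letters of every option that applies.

C

R is not reflexive: not u R u.
R is symmetric: every R-edge is matched by its reverse.
R is not transitive: s R v and v R t but not s R t.
R is not euclidean: v R s and v R t but not s R t.
R is not serial: u has no R-successor.
(A) ψ → ⟨R⟩ψ is the dual of axiom T, which corresponds to reflexivity. R is not reflexive — not valid.
(B) ⟨R⟩⟨R⟩ψ → ⟨R⟩ψ is the dual of axiom 4, which corresponds to transitivity. R is not transitive — not valid.
(C) ψ → [R]⟨R⟩ψ is axiom B, which corresponds to symmetry. R is symmetric — valid.
(D) [R]ψ → ⟨R⟩ψ (axiom D) characterises the serial frames. R is not serial — not valid.
(E) ⟨R⟩[R]ψ → [R]ψ is the dual of axiom 5; it is valid on a frame exactly when R is euclidean. R is not euclidean, so not valid.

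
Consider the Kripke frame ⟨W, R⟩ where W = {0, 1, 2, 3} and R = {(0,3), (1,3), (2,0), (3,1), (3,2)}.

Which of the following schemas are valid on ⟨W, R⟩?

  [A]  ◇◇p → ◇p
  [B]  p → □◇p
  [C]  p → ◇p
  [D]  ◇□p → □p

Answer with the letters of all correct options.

none

R is not reflexive: not 0 R 0.
R is not symmetric: 0 R 3 but not 3 R 0.
R is not transitive: 0 R 3 and 3 R 1 but not 0 R 1.
R is not euclidean: 3 R 1 and 3 R 2 but not 1 R 2.
(A) ◇◇p → ◇p (the dual of axiom 4) characterises the transitive frames. R is not transitive — not valid.
(B) p → □◇p (axiom B) characterises the symmetric frames. R is not symmetric — not valid.
(C) p → ◇p (the dual of axiom T) characterises the reflexive frames. R is not reflexive — not valid.
(D) the dual of axiom 5: valid iff R is euclidean. R is not euclidean — not valid.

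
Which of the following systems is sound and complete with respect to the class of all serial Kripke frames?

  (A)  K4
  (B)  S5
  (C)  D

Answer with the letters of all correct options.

(A) K4 is determined by the class of transitive frames.
(B) S5 is determined by the class of reflexive, symmetric, and transitive frames.
(C) D is determined by exactly this class.

C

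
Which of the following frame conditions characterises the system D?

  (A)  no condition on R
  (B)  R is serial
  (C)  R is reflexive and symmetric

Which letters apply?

(A) this class determines K, not D.
(B) D is sound and complete for exactly this class.
(C) this class determines B (= KTB), not D.

B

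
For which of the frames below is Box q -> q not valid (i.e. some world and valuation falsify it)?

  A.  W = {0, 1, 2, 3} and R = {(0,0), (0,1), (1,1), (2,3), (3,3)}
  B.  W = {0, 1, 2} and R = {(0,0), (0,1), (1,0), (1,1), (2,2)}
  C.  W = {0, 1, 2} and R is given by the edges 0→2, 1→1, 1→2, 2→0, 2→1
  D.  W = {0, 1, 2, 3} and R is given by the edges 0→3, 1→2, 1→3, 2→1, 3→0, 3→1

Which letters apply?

The schema Box q -> q is axiom T; it is valid on a frame iff R is reflexive.
(A) R is not reflexive (not 2 R 2), so the schema fails here.
(B) R is reflexive (each world relates to itself), so the schema is valid here.
(C) R is not reflexive (not 0 R 0), so the schema fails here.
(D) R is not reflexive (not 0 R 0), so the schema fails here.

A, C, D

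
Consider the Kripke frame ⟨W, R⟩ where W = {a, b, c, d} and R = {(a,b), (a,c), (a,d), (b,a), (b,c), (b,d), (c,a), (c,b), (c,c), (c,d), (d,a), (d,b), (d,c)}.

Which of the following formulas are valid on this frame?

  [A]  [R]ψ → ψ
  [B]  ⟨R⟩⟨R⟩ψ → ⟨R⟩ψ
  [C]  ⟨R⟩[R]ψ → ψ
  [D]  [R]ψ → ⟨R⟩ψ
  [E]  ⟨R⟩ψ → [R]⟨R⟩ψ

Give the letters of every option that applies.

R is not reflexive: not a R a.
R is symmetric: every R-edge is matched by its reverse.
R is not transitive: a R b and b R a but not a R a.
R is not euclidean: a R b and a R b but not b R b.
R is serial: every world has an R-successor.
(A) [R]ψ → ψ is axiom T; it is valid on a frame exactly when R is reflexive. R is not reflexive, so not valid.
(B) ⟨R⟩⟨R⟩ψ → ⟨R⟩ψ (the dual of axiom 4) characterises the transitive frames. R is not transitive — not valid.
(C) the dual of axiom B: valid iff R is symmetric. R is symmetric — valid.
(D) [R]ψ → ⟨R⟩ψ (axiom D) characterises the serial frames. R is serial — valid.
(E) ⟨R⟩ψ → [R]⟨R⟩ψ is axiom 5; it is valid on a frame exactly when R is euclidean. R is not euclidean, so not valid.

C, D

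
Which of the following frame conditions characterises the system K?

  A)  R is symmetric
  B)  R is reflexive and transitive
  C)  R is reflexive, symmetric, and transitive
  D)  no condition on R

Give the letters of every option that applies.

(A) this class determines KB, not K.
(B) this class determines S4, not K.
(C) this class determines S5, not K.
(D) K is sound and complete for exactly this class.

D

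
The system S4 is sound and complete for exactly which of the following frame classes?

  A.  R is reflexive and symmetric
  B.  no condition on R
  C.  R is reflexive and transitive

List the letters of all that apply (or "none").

(A) this class determines B (= KTB), not S4.
(B) this class determines K, not S4.
(C) S4 is sound and complete for exactly this class.

C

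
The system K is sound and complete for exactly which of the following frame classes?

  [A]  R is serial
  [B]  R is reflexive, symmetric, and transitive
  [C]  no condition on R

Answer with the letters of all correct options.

(A) this class determines D, not K.
(B) this class determines S5, not K.
(C) K is sound and complete for exactly this class.

C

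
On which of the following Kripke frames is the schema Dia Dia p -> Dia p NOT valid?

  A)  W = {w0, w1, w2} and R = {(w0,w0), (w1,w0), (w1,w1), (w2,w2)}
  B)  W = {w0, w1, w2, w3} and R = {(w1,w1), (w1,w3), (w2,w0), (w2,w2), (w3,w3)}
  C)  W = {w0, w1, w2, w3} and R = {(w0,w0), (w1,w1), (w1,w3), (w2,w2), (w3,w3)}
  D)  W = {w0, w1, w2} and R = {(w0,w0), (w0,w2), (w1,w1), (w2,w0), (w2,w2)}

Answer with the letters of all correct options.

none

The schema Dia Dia p -> Dia p is the dual of axiom 4; it is valid on a frame iff R is transitive.
(A) R is transitive (R is closed under composition), so the schema is valid here.
(B) R is transitive (R is closed under composition), so the schema is valid here.
(C) R is transitive (R is closed under composition), so the schema is valid here.
(D) R is transitive (R is closed under composition), so the schema is valid here.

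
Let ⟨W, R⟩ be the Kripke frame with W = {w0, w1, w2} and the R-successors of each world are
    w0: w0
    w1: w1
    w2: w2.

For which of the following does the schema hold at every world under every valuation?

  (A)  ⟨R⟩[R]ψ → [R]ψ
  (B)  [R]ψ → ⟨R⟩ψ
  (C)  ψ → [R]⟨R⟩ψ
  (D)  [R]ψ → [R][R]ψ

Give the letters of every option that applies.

A, B, C, D

R is symmetric: every R-edge is matched by its reverse.
R is transitive: R is closed under composition.
R is euclidean: any two R-successors of the same world are R-related.
R is serial: every world has an R-successor.
(A) ⟨R⟩[R]ψ → [R]ψ is the dual of axiom 5, which corresponds to the euclidean property. R is euclidean — valid.
(B) [R]ψ → ⟨R⟩ψ is axiom D, which corresponds to seriality. R is serial — valid.
(C) ψ → [R]⟨R⟩ψ is axiom B, which corresponds to symmetry. R is symmetric — valid.
(D) [R]ψ → [R][R]ψ is axiom 4, which corresponds to transitivity. R is transitive — valid.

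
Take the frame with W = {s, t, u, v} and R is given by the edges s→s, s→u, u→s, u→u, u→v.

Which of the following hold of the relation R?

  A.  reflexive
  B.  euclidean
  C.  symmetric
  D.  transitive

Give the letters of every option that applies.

none

(A) not reflexive: not t R t.
(B) not euclidean: u R s and u R v but not s R v.
(C) not symmetric: u R v but not v R u.
(D) not transitive: s R u and u R v but not s R v.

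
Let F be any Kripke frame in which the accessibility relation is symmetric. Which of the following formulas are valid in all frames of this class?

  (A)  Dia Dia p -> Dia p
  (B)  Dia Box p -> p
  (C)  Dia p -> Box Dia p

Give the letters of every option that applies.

B

(A) Dia Dia p -> Dia p is the dual of axiom 4, which corresponds to transitivity. Such an R need not be transitive — not valid.
(B) Dia Box p -> p is the dual of axiom B; it is valid on a frame exactly when R is symmetric. Every such R is symmetric, so valid.
(C) axiom 5: valid iff R is euclidean. Such an R need not be euclidean — not valid.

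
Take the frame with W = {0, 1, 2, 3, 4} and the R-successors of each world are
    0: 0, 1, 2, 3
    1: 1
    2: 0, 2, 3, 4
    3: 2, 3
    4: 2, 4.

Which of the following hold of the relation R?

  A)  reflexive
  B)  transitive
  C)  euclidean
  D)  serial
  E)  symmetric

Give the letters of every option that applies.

A, D

(A) reflexive: each world relates to itself.
(B) not transitive: 0 R 2 and 2 R 4 but not 0 R 4.
(C) not euclidean: 0 R 1 and 0 R 0 but not 1 R 0.
(D) serial: every world has an R-successor.
(E) not symmetric: 0 R 1 but not 1 R 0.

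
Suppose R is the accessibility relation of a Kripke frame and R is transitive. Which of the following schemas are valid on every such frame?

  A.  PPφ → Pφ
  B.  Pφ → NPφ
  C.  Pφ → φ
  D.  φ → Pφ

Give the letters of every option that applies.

A

(A) the dual of axiom 4: valid iff R is transitive. Every such R is transitive — valid.
(B) Pφ → NPφ is axiom 5, which corresponds to the euclidean property. Such an R need not be euclidean — not valid.
(C) Pφ → φ (the converse of T) corresponds to R being a subset of the identity. Such an R need not be a subset of the identity, so not valid.
(D) φ → Pφ is the dual of axiom T, which corresponds to reflexivity. Such an R need not be reflexive — not valid.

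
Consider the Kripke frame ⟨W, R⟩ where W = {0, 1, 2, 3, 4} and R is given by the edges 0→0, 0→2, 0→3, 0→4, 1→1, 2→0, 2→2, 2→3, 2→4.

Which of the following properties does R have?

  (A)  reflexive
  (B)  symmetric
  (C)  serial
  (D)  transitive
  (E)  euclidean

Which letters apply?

(A) not reflexive: not 3 R 3.
(B) not symmetric: 0 R 3 but not 3 R 0.
(C) not serial: 3 has no R-successor.
(D) transitive: R is closed under composition.
(E) not euclidean: 0 R 3 and 0 R 0 but not 3 R 0.

D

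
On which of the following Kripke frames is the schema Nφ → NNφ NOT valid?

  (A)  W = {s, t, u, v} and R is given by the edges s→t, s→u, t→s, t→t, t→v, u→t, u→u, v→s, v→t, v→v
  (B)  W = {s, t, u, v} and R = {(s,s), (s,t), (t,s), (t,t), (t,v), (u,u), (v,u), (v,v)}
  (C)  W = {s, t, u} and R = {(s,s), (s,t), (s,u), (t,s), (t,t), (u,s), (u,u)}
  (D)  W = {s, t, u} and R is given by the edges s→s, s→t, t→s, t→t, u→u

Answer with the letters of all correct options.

The schema Nφ → NNφ is axiom 4; it is valid on a frame iff R is transitive.
(A) R is not transitive (s R t and t R s but not s R s), so the schema fails here.
(B) R is not transitive (s R t and t R v but not s R v), so the schema fails here.
(C) R is not transitive (t R s and s R u but not t R u), so the schema fails here.
(D) R is transitive (R is closed under composition), so the schema is valid here.

A, B, C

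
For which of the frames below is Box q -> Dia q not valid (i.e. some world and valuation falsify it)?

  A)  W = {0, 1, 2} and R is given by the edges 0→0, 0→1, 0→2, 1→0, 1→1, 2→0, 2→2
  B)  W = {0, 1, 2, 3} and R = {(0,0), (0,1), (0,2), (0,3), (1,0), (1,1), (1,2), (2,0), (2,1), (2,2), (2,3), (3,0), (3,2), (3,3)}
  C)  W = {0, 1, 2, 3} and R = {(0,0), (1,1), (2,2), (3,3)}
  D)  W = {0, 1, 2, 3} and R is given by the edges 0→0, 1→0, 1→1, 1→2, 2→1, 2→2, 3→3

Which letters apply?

The schema Box q -> Dia q is axiom D; it is valid on a frame iff R is serial.
(A) R is serial (every world has an R-successor), so the schema is valid here.
(B) R is serial (every world has an R-successor), so the schema is valid here.
(C) R is serial (every world has an R-successor), so the schema is valid here.
(D) R is serial (every world has an R-successor), so the schema is valid here.

none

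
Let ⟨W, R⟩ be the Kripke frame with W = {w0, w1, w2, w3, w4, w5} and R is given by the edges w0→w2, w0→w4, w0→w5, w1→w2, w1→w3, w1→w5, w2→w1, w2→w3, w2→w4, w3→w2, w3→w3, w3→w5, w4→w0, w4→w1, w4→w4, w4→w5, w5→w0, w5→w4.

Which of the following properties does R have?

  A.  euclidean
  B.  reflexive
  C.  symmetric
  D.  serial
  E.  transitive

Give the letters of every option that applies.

D

(A) not euclidean: w0 R w2 and w0 R w5 but not w2 R w5.
(B) not reflexive: not w0 R w0.
(C) not symmetric: w0 R w2 but not w2 R w0.
(D) serial: every world has an R-successor.
(E) not transitive: w0 R w2 and w2 R w1 but not w0 R w1.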